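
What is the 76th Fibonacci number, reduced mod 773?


F(k) mod 773 for k=1..76:
1, 1, 2, 3, 5, 8, 13, 21, 34, 55, 89, 144, 233, 377, 610, 214, 51, 265, 316, 581, 124, 705, 56, 761, 44, 32, 76, 108, 184, 292, 476, 768, 471, 466, 164, 630, 21, 651, 672, 550, 449, 226, 675, 128, 30, 158, 188, 346, 534, 107, 641, 748, 616, 591, 434, 252, 686, 165, 78, 243, 321, 564, 112, 676, 15, 691, 706, 624, 557, 408, 192, 600, 19, 619, 638, 484
F(76) mod 773 = 484


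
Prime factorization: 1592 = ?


1592 / 2 = 796
796 / 2 = 398
398 / 2 = 199
199 / 199 = 1
1592 = 2^3 × 199


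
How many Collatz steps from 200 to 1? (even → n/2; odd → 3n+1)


200 → 100 → 50 → 25 → 76 → 38 → 19 → 58 → 29 → 88 → 44 → 22 → 11 → 34 → 17 → 52 → 26 → 13 → 40 → 20 → 10 → 5 → 16 → 8 → 4 → 2 → 1
Total steps = 26

26 steps


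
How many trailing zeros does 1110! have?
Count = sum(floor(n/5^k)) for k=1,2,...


floor(1110/5) = 222
floor(1110/25) = 44
floor(1110/125) = 8
floor(1110/625) = 1
Total = 275

275 trailing zeros


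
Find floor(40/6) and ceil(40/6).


40/6 = 6.6667
floor = 6
ceil = 7

floor = 6, ceil = 7


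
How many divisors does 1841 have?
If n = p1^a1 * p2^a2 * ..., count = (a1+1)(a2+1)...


1841 = 7^1 × 263^1
d(1841) = (1+1) × (1+1) = 4

4 divisors


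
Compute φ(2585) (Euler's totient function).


2585 = 5 × 11 × 47
Prime factors: 5, 11, 47
φ(2585) = 2585 × (1-1/5) × (1-1/11) × (1-1/47)
= 2585 × 4/5 × 10/11 × 46/47 = 1840

φ(2585) = 1840


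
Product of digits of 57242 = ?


5 × 7 × 2 × 4 × 2 = 560


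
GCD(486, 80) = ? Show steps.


486 = 6 * 80 + 6
80 = 13 * 6 + 2
6 = 3 * 2 + 0
GCD = 2


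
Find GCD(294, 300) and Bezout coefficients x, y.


Tabular extended Euclidean (each row: r = 294*s + 300*t):
r=294, s=1, t=0
r=300, s=0, t=1
q=0: r=294, s=1, t=0   [294*(1) + 300*(0) = 294]
q=1: r=6, s=-1, t=1   [294*(-1) + 300*(1) = 6]
q=49: r=0, s=50, t=-49   [294*(50) + 300*(-49) = 0]
GCD = 6; from the row with r=6: x=-1, y=1
Check: 294*(-1) + 300*(1) = -294 + 300 = 6

GCD = 6, x = -1, y = 1


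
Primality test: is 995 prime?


995 / 5 = 199 (exact division)
995 is NOT prime.

No, 995 is not prime


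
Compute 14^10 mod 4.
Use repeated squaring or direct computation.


14^1 mod 4 = 2
14^2 mod 4 = 0
14^3 mod 4 = 0
14^4 mod 4 = 0
14^5 mod 4 = 0
14^6 mod 4 = 0
14^7 mod 4 = 0
14^8 mod 4 = 0
14^9 mod 4 = 0
14^10 mod 4 = 0


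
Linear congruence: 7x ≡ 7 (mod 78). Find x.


GCD(7, 78) = 1, unique solution
a^(-1) mod 78 = 67
x = 67 * 7 mod 78 = 1

x ≡ 1 (mod 78)


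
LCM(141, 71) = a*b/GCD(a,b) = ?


GCD(141, 71) = 1
LCM = 141*71/1 = 10011/1 = 10011

LCM = 10011


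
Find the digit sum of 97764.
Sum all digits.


9 + 7 + 7 + 6 + 4 = 33


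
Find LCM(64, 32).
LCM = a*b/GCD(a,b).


GCD(64, 32) = 32
LCM = 64*32/32 = 2048/32 = 64

LCM = 64


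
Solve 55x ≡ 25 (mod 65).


GCD(55, 65) = 5 divides 25
Divide: 11x ≡ 5 (mod 13)
x ≡ 4 (mod 13)


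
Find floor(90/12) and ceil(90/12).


90/12 = 7.5000
floor = 7
ceil = 8

floor = 7, ceil = 8


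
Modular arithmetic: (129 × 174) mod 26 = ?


129 × 174 = 22446
22446 mod 26 = 8


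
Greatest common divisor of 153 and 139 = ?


153 = 1 * 139 + 14
139 = 9 * 14 + 13
14 = 1 * 13 + 1
13 = 13 * 1 + 0
GCD = 1


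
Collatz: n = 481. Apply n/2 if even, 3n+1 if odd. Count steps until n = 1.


481 → 1444 → 722 → 361 → 1084 → 542 → 271 → 814 → 407 → 1222 → 611 → 1834 → 917 → 2752 → 1376 → 688 → 344 → 172 → 86 → 43 → 130 → 65 → 196 → 98 → 49 → 148 → 74 → 37 → 112 → 56 → 28 → 14 → 7 → 22 → 11 → 34 → 17 → 52 → 26 → 13 → 40 → 20 → 10 → 5 → 16 → 8 → 4 → 2 → 1
Total steps = 48

48 steps


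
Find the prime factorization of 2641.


2641 / 19 = 139
139 / 139 = 1
2641 = 19 × 139


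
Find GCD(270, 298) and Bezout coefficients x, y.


Tabular extended Euclidean (each row: r = 270*s + 298*t):
r=270, s=1, t=0
r=298, s=0, t=1
q=0: r=270, s=1, t=0   [270*(1) + 298*(0) = 270]
q=1: r=28, s=-1, t=1   [270*(-1) + 298*(1) = 28]
q=9: r=18, s=10, t=-9   [270*(10) + 298*(-9) = 18]
q=1: r=10, s=-11, t=10   [270*(-11) + 298*(10) = 10]
q=1: r=8, s=21, t=-19   [270*(21) + 298*(-19) = 8]
q=1: r=2, s=-32, t=29   [270*(-32) + 298*(29) = 2]
q=4: r=0, s=149, t=-135   [270*(149) + 298*(-135) = 0]
GCD = 2; from the row with r=2: x=-32, y=29
Check: 270*(-32) + 298*(29) = -8640 + 8642 = 2

GCD = 2, x = -32, y = 29


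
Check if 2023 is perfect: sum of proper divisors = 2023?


Proper divisors of 2023: 1, 7, 17, 119, 289
Sum = 1 + 7 + 17 + 119 + 289 = 433

No, 2023 is not perfect (433 ≠ 2023)


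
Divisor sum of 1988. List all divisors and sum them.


Divisors of 1988: 1, 2, 4, 7, 14, 28, 71, 142, 284, 497, 994, 1988
Sum = 1 + 2 + 4 + 7 + 14 + 28 + 71 + 142 + 284 + 497 + 994 + 1988 = 4032

σ(1988) = 4032


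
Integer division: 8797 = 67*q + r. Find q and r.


8797 = 67 * 131 + 20
Check: 8777 + 20 = 8797

q = 131, r = 20


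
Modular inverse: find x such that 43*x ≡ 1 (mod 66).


Use the extended Euclidean algorithm on (66, 43); each row r = 66*s + 43*t:
r=66, s=1, t=0
r=43, s=0, t=1
q=1: r=23, s=1, t=-1   [66*(1) + 43*(-1) = 23]
q=1: r=20, s=-1, t=2   [66*(-1) + 43*(2) = 20]
q=1: r=3, s=2, t=-3   [66*(2) + 43*(-3) = 3]
q=6: r=2, s=-13, t=20   [66*(-13) + 43*(20) = 2]
q=1: r=1, s=15, t=-23   [66*(15) + 43*(-23) = 1]
q=2: r=0, s=-43, t=66   [66*(-43) + 43*(66) = 0]
GCD = 1 with t = -23, so 43*(-23) ≡ 1 (mod 66)
Inverse = -23 mod 66 = 43
Check: 43 * 43 = 1849 ≡ 1 (mod 66)

43^(-1) ≡ 43 (mod 66)


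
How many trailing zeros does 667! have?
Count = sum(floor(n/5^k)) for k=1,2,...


floor(667/5) = 133
floor(667/25) = 26
floor(667/125) = 5
floor(667/625) = 1
Total = 165

165 trailing zeros


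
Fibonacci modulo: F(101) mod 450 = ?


F(k) mod 450 for k=1..101:
1, 1, 2, 3, 5, 8, 13, 21, 34, 55, 89, 144, 233, 377, 160, 87, 247, 334, 131, 15, 146, 161, 307, 18, 325, 343, 218, 111, 329, 440, 319, 309, 178, 37, 215, 252, 17, 269, 286, 105, 391, 46, 437, 33, 20, 53, 73, 126, 199, 325, 74, 399, 23, 422, 445, 417, 412, 379, 341, 270, 161, 431, 142, 123, 265, 388, 203, 141, 344, 35, 379, 414, 343, 307, 200, 57, 257, 314, 121, 435, 106, 91, 197, 288, 35, 323, 358, 231, 139, 370, 59, 429, 38, 17, 55, 72, 127, 199, 326, 75, 401
F(101) mod 450 = 401


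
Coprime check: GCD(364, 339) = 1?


Euclidean algorithm:
364 = 1 * 339 + 25
339 = 13 * 25 + 14
25 = 1 * 14 + 11
14 = 1 * 11 + 3
11 = 3 * 3 + 2
3 = 1 * 2 + 1
2 = 2 * 1 + 0
GCD(364, 339) = 1

Yes, coprime (GCD = 1)


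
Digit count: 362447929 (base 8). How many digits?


362447929 in base 8 = 2546502071
Number of digits = 10

10 digits (base 8)


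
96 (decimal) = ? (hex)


96 (base 10) = 96 (decimal)
96 (decimal) = 60 (base 16)


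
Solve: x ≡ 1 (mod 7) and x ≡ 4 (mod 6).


M = 7*6 = 42
M1 = M/7 = 6, M2 = M/6 = 7
M1^(-1) mod 7 = 6, M2^(-1) mod 6 = 1
x = 1*6*6 + 4*7*1 = 64
64 mod 42 = 22
Check: 22 mod 7 = 1 ✓, 22 mod 6 = 4 ✓

x ≡ 22 (mod 42)


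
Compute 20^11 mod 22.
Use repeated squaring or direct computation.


20^1 mod 22 = 20
20^2 mod 22 = 4
20^3 mod 22 = 14
20^4 mod 22 = 16
20^5 mod 22 = 12
20^6 mod 22 = 20
20^7 mod 22 = 4
20^8 mod 22 = 14
20^9 mod 22 = 16
20^10 mod 22 = 12
20^11 mod 22 = 20


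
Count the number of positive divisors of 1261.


1261 = 13^1 × 97^1
d(1261) = (1+1) × (1+1) = 4

4 divisors


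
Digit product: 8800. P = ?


8 × 8 × 0 × 0 = 0


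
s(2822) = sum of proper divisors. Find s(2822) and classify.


Proper divisors: 1, 2, 17, 34, 83, 166, 1411
Sum = 1 + 2 + 17 + 34 + 83 + 166 + 1411 = 1714
1714 < 2822 → deficient

s(2822) = 1714 (deficient)


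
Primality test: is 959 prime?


959 / 7 = 137 (exact division)
959 is NOT prime.

No, 959 is not prime


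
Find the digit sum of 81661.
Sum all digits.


8 + 1 + 6 + 6 + 1 = 22


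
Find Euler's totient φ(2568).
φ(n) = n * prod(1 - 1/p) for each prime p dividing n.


2568 = 2^3 × 3 × 107
Prime factors: 2, 3, 107
φ(2568) = 2568 × (1-1/2) × (1-1/3) × (1-1/107)
= 2568 × 1/2 × 2/3 × 106/107 = 848

φ(2568) = 848


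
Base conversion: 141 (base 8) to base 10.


141 (base 8) = 97 (decimal)
97 (decimal) = 97 (base 10)


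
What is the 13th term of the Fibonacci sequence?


Sequence: 1, 1, 2, 3, 5, 8, 13, 21, 34, 55, 89, 144, 233
F(13) = 233


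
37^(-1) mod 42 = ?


Use the extended Euclidean algorithm on (42, 37); each row r = 42*s + 37*t:
r=42, s=1, t=0
r=37, s=0, t=1
q=1: r=5, s=1, t=-1   [42*(1) + 37*(-1) = 5]
q=7: r=2, s=-7, t=8   [42*(-7) + 37*(8) = 2]
q=2: r=1, s=15, t=-17   [42*(15) + 37*(-17) = 1]
q=2: r=0, s=-37, t=42   [42*(-37) + 37*(42) = 0]
GCD = 1 with t = -17, so 37*(-17) ≡ 1 (mod 42)
Inverse = -17 mod 42 = 25
Check: 37 * 25 = 925 ≡ 1 (mod 42)

37^(-1) ≡ 25 (mod 42)


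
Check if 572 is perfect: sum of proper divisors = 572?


Proper divisors of 572: 1, 2, 4, 11, 13, 22, 26, 44, 52, 143, 286
Sum = 1 + 2 + 4 + 11 + 13 + 22 + 26 + 44 + 52 + 143 + 286 = 604

No, 572 is not perfect (604 ≠ 572)


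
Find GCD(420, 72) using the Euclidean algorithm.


420 = 5 * 72 + 60
72 = 1 * 60 + 12
60 = 5 * 12 + 0
GCD = 12


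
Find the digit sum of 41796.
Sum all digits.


4 + 1 + 7 + 9 + 6 = 27


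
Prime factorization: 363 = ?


363 / 3 = 121
121 / 11 = 11
11 / 11 = 1
363 = 3 × 11^2


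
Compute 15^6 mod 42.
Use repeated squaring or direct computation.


15^1 mod 42 = 15
15^2 mod 42 = 15
15^3 mod 42 = 15
15^4 mod 42 = 15
15^5 mod 42 = 15
15^6 mod 42 = 15


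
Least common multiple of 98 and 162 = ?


GCD(98, 162) = 2
LCM = 98*162/2 = 15876/2 = 7938

LCM = 7938


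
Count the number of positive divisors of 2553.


2553 = 3^1 × 23^1 × 37^1
d(2553) = (1+1) × (1+1) × (1+1) = 8

8 divisors


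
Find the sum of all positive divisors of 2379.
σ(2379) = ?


Divisors of 2379: 1, 3, 13, 39, 61, 183, 793, 2379
Sum = 1 + 3 + 13 + 39 + 61 + 183 + 793 + 2379 = 3472

σ(2379) = 3472


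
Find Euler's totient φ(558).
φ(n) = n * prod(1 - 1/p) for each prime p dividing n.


558 = 2 × 3^2 × 31
Prime factors: 2, 3, 31
φ(558) = 558 × (1-1/2) × (1-1/3) × (1-1/31)
= 558 × 1/2 × 2/3 × 30/31 = 180

φ(558) = 180


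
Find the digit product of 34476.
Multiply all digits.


3 × 4 × 4 × 7 × 6 = 2016


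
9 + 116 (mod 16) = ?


9 + 116 = 125
125 mod 16 = 13


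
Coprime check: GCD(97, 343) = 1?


Euclidean algorithm:
343 = 3 * 97 + 52
97 = 1 * 52 + 45
52 = 1 * 45 + 7
45 = 6 * 7 + 3
7 = 2 * 3 + 1
3 = 3 * 1 + 0
GCD(97, 343) = 1

Yes, coprime (GCD = 1)


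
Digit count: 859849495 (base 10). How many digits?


859849495 has 9 digits in base 10
floor(log10(859849495)) + 1 = floor(8.9344) + 1 = 9

9 digits (base 10)


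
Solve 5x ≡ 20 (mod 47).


GCD(5, 47) = 1, unique solution
a^(-1) mod 47 = 19
x = 19 * 20 mod 47 = 4

x ≡ 4 (mod 47)


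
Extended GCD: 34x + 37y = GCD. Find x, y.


Tabular extended Euclidean (each row: r = 34*s + 37*t):
r=34, s=1, t=0
r=37, s=0, t=1
q=0: r=34, s=1, t=0   [34*(1) + 37*(0) = 34]
q=1: r=3, s=-1, t=1   [34*(-1) + 37*(1) = 3]
q=11: r=1, s=12, t=-11   [34*(12) + 37*(-11) = 1]
q=3: r=0, s=-37, t=34   [34*(-37) + 37*(34) = 0]
GCD = 1; from the row with r=1: x=12, y=-11
Check: 34*(12) + 37*(-11) = 408 - 407 = 1

GCD = 1, x = 12, y = -11


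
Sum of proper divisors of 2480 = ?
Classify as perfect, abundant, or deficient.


Proper divisors: 1, 2, 4, 5, 8, 10, 16, 20, 31, 40, 62, 80, 124, 155, 248, 310, 496, 620, 1240
Sum = 1 + 2 + 4 + 5 + 8 + 10 + 16 + 20 + 31 + 40 + 62 + 80 + 124 + 155 + 248 + 310 + 496 + 620 + 1240 = 3472
3472 > 2480 → abundant

s(2480) = 3472 (abundant)


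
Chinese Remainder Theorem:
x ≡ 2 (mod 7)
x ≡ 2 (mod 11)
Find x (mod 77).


M = 7*11 = 77
M1 = M/7 = 11, M2 = M/11 = 7
M1^(-1) mod 7 = 2, M2^(-1) mod 11 = 8
x = 2*11*2 + 2*7*8 = 156
156 mod 77 = 2
Check: 2 mod 7 = 2 ✓, 2 mod 11 = 2 ✓

x ≡ 2 (mod 77)


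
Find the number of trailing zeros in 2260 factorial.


floor(2260/5) = 452
floor(2260/25) = 90
floor(2260/125) = 18
floor(2260/625) = 3
Total = 563

563 trailing zeros


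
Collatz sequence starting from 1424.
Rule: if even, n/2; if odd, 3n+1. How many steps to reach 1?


1424 → 712 → 356 → 178 → 89 → 268 → 134 → 67 → 202 → 101 → 304 → 152 → 76 → 38 → 19 → 58 → 29 → 88 → 44 → 22 → 11 → 34 → 17 → 52 → 26 → 13 → 40 → 20 → 10 → 5 → 16 → 8 → 4 → 2 → 1
Total steps = 34

34 steps


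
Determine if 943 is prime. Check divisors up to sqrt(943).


943 / 23 = 41 (exact division)
943 is NOT prime.

No, 943 is not prime


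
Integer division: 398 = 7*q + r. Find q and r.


398 = 7 * 56 + 6
Check: 392 + 6 = 398

q = 56, r = 6


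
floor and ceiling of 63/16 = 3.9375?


63/16 = 3.9375
floor = 3
ceil = 4

floor = 3, ceil = 4


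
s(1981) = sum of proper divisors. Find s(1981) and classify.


Proper divisors: 1, 7, 283
Sum = 1 + 7 + 283 = 291
291 < 1981 → deficient

s(1981) = 291 (deficient)


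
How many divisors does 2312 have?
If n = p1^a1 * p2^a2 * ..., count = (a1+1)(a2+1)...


2312 = 2^3 × 17^2
d(2312) = (3+1) × (2+1) = 12

12 divisors


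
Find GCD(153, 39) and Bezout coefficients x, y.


Tabular extended Euclidean (each row: r = 153*s + 39*t):
r=153, s=1, t=0
r=39, s=0, t=1
q=3: r=36, s=1, t=-3   [153*(1) + 39*(-3) = 36]
q=1: r=3, s=-1, t=4   [153*(-1) + 39*(4) = 3]
q=12: r=0, s=13, t=-51   [153*(13) + 39*(-51) = 0]
GCD = 3; from the row with r=3: x=-1, y=4
Check: 153*(-1) + 39*(4) = -153 + 156 = 3

GCD = 3, x = -1, y = 4


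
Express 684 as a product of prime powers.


684 / 2 = 342
342 / 2 = 171
171 / 3 = 57
57 / 3 = 19
19 / 19 = 1
684 = 2^2 × 3^2 × 19


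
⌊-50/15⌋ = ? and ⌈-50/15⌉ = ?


-50/15 = -3.3333
floor = -4
ceil = -3

floor = -4, ceil = -3


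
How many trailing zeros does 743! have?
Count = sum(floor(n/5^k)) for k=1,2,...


floor(743/5) = 148
floor(743/25) = 29
floor(743/125) = 5
floor(743/625) = 1
Total = 183

183 trailing zeros


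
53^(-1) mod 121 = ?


Use the extended Euclidean algorithm on (121, 53); each row r = 121*s + 53*t:
r=121, s=1, t=0
r=53, s=0, t=1
q=2: r=15, s=1, t=-2   [121*(1) + 53*(-2) = 15]
q=3: r=8, s=-3, t=7   [121*(-3) + 53*(7) = 8]
q=1: r=7, s=4, t=-9   [121*(4) + 53*(-9) = 7]
q=1: r=1, s=-7, t=16   [121*(-7) + 53*(16) = 1]
q=7: r=0, s=53, t=-121   [121*(53) + 53*(-121) = 0]
GCD = 1 with t = 16, so 53*(16) ≡ 1 (mod 121)
Inverse = 16 mod 121 = 16
Check: 53 * 16 = 848 ≡ 1 (mod 121)

53^(-1) ≡ 16 (mod 121)


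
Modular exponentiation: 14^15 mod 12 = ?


14^1 mod 12 = 2
14^2 mod 12 = 4
14^3 mod 12 = 8
14^4 mod 12 = 4
14^5 mod 12 = 8
14^6 mod 12 = 4
14^7 mod 12 = 8
14^8 mod 12 = 4
14^9 mod 12 = 8
14^10 mod 12 = 4
14^11 mod 12 = 8
14^12 mod 12 = 4
14^13 mod 12 = 8
14^14 mod 12 = 4
14^15 mod 12 = 8


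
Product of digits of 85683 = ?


8 × 5 × 6 × 8 × 3 = 5760


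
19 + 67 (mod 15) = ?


19 + 67 = 86
86 mod 15 = 11


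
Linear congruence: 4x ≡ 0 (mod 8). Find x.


GCD(4, 8) = 4 divides 0
Divide: 1x ≡ 0 (mod 2)
x ≡ 0 (mod 2)


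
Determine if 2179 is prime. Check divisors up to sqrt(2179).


Check divisors up to sqrt(2179) = 46.6798
No divisors found.
2179 is prime.

Yes, 2179 is prime


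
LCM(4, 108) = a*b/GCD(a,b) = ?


GCD(4, 108) = 4
LCM = 4*108/4 = 432/4 = 108

LCM = 108


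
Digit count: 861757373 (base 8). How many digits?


861757373 in base 8 = 6327257675
Number of digits = 10

10 digits (base 8)


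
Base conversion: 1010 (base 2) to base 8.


1010 (base 2) = 10 (decimal)
10 (decimal) = 12 (base 8)


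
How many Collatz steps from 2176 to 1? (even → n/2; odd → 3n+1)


2176 → 1088 → 544 → 272 → 136 → 68 → 34 → 17 → 52 → 26 → 13 → 40 → 20 → 10 → 5 → 16 → 8 → 4 → 2 → 1
Total steps = 19

19 steps


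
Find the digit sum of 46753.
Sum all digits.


4 + 6 + 7 + 5 + 3 = 25


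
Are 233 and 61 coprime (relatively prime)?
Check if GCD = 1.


Euclidean algorithm:
233 = 3 * 61 + 50
61 = 1 * 50 + 11
50 = 4 * 11 + 6
11 = 1 * 6 + 5
6 = 1 * 5 + 1
5 = 5 * 1 + 0
GCD(233, 61) = 1

Yes, coprime (GCD = 1)


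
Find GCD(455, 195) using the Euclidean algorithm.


455 = 2 * 195 + 65
195 = 3 * 65 + 0
GCD = 65


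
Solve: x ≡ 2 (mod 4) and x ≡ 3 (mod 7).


M = 4*7 = 28
M1 = M/4 = 7, M2 = M/7 = 4
M1^(-1) mod 4 = 3, M2^(-1) mod 7 = 2
x = 2*7*3 + 3*4*2 = 66
66 mod 28 = 10
Check: 10 mod 4 = 2 ✓, 10 mod 7 = 3 ✓

x ≡ 10 (mod 28)


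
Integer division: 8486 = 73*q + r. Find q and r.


8486 = 73 * 116 + 18
Check: 8468 + 18 = 8486

q = 116, r = 18


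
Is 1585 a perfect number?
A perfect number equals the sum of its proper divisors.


Proper divisors of 1585: 1, 5, 317
Sum = 1 + 5 + 317 = 323

No, 1585 is not perfect (323 ≠ 1585)


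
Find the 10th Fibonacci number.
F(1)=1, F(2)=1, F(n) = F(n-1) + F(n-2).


Sequence: 1, 1, 2, 3, 5, 8, 13, 21, 34, 55
F(10) = 55


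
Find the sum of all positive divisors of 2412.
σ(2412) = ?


Divisors of 2412: 1, 2, 3, 4, 6, 9, 12, 18, 36, 67, 134, 201, 268, 402, 603, 804, 1206, 2412
Sum = 1 + 2 + 3 + 4 + 6 + 9 + 12 + 18 + 36 + 67 + 134 + 201 + 268 + 402 + 603 + 804 + 1206 + 2412 = 6188

σ(2412) = 6188


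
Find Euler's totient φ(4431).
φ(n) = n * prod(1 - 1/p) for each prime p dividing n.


4431 = 3 × 7 × 211
Prime factors: 3, 7, 211
φ(4431) = 4431 × (1-1/3) × (1-1/7) × (1-1/211)
= 4431 × 2/3 × 6/7 × 210/211 = 2520

φ(4431) = 2520


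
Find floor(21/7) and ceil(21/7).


21/7 = 3.0000
floor = 3
ceil = 3

floor = 3, ceil = 3


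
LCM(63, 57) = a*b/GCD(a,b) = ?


GCD(63, 57) = 3
LCM = 63*57/3 = 3591/3 = 1197

LCM = 1197


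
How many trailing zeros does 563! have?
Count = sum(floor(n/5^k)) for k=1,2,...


floor(563/5) = 112
floor(563/25) = 22
floor(563/125) = 4
Total = 138

138 trailing zeros


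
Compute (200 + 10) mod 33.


200 + 10 = 210
210 mod 33 = 12


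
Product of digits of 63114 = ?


6 × 3 × 1 × 1 × 4 = 72


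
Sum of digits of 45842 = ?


4 + 5 + 8 + 4 + 2 = 23


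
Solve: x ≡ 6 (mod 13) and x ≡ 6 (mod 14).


M = 13*14 = 182
M1 = M/13 = 14, M2 = M/14 = 13
M1^(-1) mod 13 = 1, M2^(-1) mod 14 = 13
x = 6*14*1 + 6*13*13 = 1098
1098 mod 182 = 6
Check: 6 mod 13 = 6 ✓, 6 mod 14 = 6 ✓

x ≡ 6 (mod 182)


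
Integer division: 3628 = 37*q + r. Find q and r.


3628 = 37 * 98 + 2
Check: 3626 + 2 = 3628

q = 98, r = 2


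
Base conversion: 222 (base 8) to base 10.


222 (base 8) = 146 (decimal)
146 (decimal) = 146 (base 10)


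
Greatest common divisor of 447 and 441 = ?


447 = 1 * 441 + 6
441 = 73 * 6 + 3
6 = 2 * 3 + 0
GCD = 3


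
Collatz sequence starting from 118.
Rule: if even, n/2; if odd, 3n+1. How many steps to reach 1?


118 → 59 → 178 → 89 → 268 → 134 → 67 → 202 → 101 → 304 → 152 → 76 → 38 → 19 → 58 → 29 → 88 → 44 → 22 → 11 → 34 → 17 → 52 → 26 → 13 → 40 → 20 → 10 → 5 → 16 → 8 → 4 → 2 → 1
Total steps = 33

33 steps


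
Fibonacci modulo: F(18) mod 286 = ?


F(k) mod 286 for k=1..18:
1, 1, 2, 3, 5, 8, 13, 21, 34, 55, 89, 144, 233, 91, 38, 129, 167, 10
F(18) mod 286 = 10


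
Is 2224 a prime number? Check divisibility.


2224 / 2 = 1112 (exact division)
2224 is NOT prime.

No, 2224 is not prime


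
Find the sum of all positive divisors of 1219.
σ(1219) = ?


Divisors of 1219: 1, 23, 53, 1219
Sum = 1 + 23 + 53 + 1219 = 1296

σ(1219) = 1296


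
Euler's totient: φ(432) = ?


432 = 2^4 × 3^3
Prime factors: 2, 3
φ(432) = 432 × (1-1/2) × (1-1/3)
= 432 × 1/2 × 2/3 = 144

φ(432) = 144


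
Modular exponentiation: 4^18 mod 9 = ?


4^1 mod 9 = 4
4^2 mod 9 = 7
4^3 mod 9 = 1
4^4 mod 9 = 4
4^5 mod 9 = 7
4^6 mod 9 = 1
4^7 mod 9 = 4
4^8 mod 9 = 7
4^9 mod 9 = 1
4^10 mod 9 = 4
4^11 mod 9 = 7
4^12 mod 9 = 1
4^13 mod 9 = 4
4^14 mod 9 = 7
4^15 mod 9 = 1
4^16 mod 9 = 4
4^17 mod 9 = 7
4^18 mod 9 = 1


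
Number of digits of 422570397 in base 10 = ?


422570397 has 9 digits in base 10
floor(log10(422570397)) + 1 = floor(8.6259) + 1 = 9

9 digits (base 10)


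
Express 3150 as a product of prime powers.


3150 / 2 = 1575
1575 / 3 = 525
525 / 3 = 175
175 / 5 = 35
35 / 5 = 7
7 / 7 = 1
3150 = 2 × 3^2 × 5^2 × 7


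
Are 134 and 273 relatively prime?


Euclidean algorithm:
273 = 2 * 134 + 5
134 = 26 * 5 + 4
5 = 1 * 4 + 1
4 = 4 * 1 + 0
GCD(134, 273) = 1

Yes, coprime (GCD = 1)


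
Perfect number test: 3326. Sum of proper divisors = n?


Proper divisors of 3326: 1, 2, 1663
Sum = 1 + 2 + 1663 = 1666

No, 3326 is not perfect (1666 ≠ 3326)


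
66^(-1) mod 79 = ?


Use the extended Euclidean algorithm on (79, 66); each row r = 79*s + 66*t:
r=79, s=1, t=0
r=66, s=0, t=1
q=1: r=13, s=1, t=-1   [79*(1) + 66*(-1) = 13]
q=5: r=1, s=-5, t=6   [79*(-5) + 66*(6) = 1]
q=13: r=0, s=66, t=-79   [79*(66) + 66*(-79) = 0]
GCD = 1 with t = 6, so 66*(6) ≡ 1 (mod 79)
Inverse = 6 mod 79 = 6
Check: 66 * 6 = 396 ≡ 1 (mod 79)

66^(-1) ≡ 6 (mod 79)


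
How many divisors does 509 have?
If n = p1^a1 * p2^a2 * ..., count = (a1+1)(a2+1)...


509 = 509^1
d(509) = (1+1) = 2

2 divisors


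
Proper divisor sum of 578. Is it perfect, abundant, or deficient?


Proper divisors: 1, 2, 17, 34, 289
Sum = 1 + 2 + 17 + 34 + 289 = 343
343 < 578 → deficient

s(578) = 343 (deficient)


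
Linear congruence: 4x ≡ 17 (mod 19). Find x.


GCD(4, 19) = 1, unique solution
a^(-1) mod 19 = 5
x = 5 * 17 mod 19 = 9

x ≡ 9 (mod 19)


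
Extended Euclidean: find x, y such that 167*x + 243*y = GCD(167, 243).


Tabular extended Euclidean (each row: r = 167*s + 243*t):
r=167, s=1, t=0
r=243, s=0, t=1
q=0: r=167, s=1, t=0   [167*(1) + 243*(0) = 167]
q=1: r=76, s=-1, t=1   [167*(-1) + 243*(1) = 76]
q=2: r=15, s=3, t=-2   [167*(3) + 243*(-2) = 15]
q=5: r=1, s=-16, t=11   [167*(-16) + 243*(11) = 1]
q=15: r=0, s=243, t=-167   [167*(243) + 243*(-167) = 0]
GCD = 1; from the row with r=1: x=-16, y=11
Check: 167*(-16) + 243*(11) = -2672 + 2673 = 1

GCD = 1, x = -16, y = 11


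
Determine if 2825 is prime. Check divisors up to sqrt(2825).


2825 / 5 = 565 (exact division)
2825 is NOT prime.

No, 2825 is not prime


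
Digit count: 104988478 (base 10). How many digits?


104988478 has 9 digits in base 10
floor(log10(104988478)) + 1 = floor(8.0211) + 1 = 9

9 digits (base 10)


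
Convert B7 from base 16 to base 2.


B7 (base 16) = 183 (decimal)
183 (decimal) = 10110111 (base 2)


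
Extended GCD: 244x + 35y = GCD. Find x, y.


Tabular extended Euclidean (each row: r = 244*s + 35*t):
r=244, s=1, t=0
r=35, s=0, t=1
q=6: r=34, s=1, t=-6   [244*(1) + 35*(-6) = 34]
q=1: r=1, s=-1, t=7   [244*(-1) + 35*(7) = 1]
q=34: r=0, s=35, t=-244   [244*(35) + 35*(-244) = 0]
GCD = 1; from the row with r=1: x=-1, y=7
Check: 244*(-1) + 35*(7) = -244 + 245 = 1

GCD = 1, x = -1, y = 7


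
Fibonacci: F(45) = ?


Sequence: 1, 1, 2, 3, 5, 8, 13, 21, 34, 55, 89, 144, 233, 377, 610, 987, 1597, 2584, 4181, 6765, 10946, 17711, 28657, 46368, 75025, 121393, 196418, 317811, 514229, 832040, 1346269, 2178309, 3524578, 5702887, 9227465, 14930352, 24157817, 39088169, 63245986, 102334155, 165580141, 267914296, 433494437, 701408733, 1134903170
F(45) = 1134903170


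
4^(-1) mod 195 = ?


Use the extended Euclidean algorithm on (195, 4); each row r = 195*s + 4*t:
r=195, s=1, t=0
r=4, s=0, t=1
q=48: r=3, s=1, t=-48   [195*(1) + 4*(-48) = 3]
q=1: r=1, s=-1, t=49   [195*(-1) + 4*(49) = 1]
q=3: r=0, s=4, t=-195   [195*(4) + 4*(-195) = 0]
GCD = 1 with t = 49, so 4*(49) ≡ 1 (mod 195)
Inverse = 49 mod 195 = 49
Check: 4 * 49 = 196 ≡ 1 (mod 195)

4^(-1) ≡ 49 (mod 195)


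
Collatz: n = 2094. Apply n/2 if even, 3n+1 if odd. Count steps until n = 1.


2094 → 1047 → 3142 → 1571 → 4714 → 2357 → 7072 → 3536 → 1768 → 884 → 442 → 221 → 664 → 332 → 166 → 83 → 250 → 125 → 376 → 188 → 94 → 47 → 142 → 71 → 214 → 107 → 322 → 161 → 484 → 242 → 121 → 364 → 182 → 91 → 274 → 137 → 412 → 206 → 103 → 310 → 155 → 466 → 233 → 700 → 350 → 175 → 526 → 263 → 790 → 395 → 1186 → 593 → 1780 → 890 → 445 → 1336 → 668 → 334 → 167 → 502 → 251 → 754 → 377 → 1132 → 566 → 283 → 850 → 425 → 1276 → 638 → 319 → 958 → 479 → 1438 → 719 → 2158 → 1079 → 3238 → 1619 → 4858 → 2429 → 7288 → 3644 → 1822 → 911 → 2734 → 1367 → 4102 → 2051 → 6154 → 3077 → 9232 → 4616 → 2308 → 1154 → 577 → 1732 → 866 → 433 → 1300 → 650 → 325 → 976 → 488 → 244 → 122 → 61 → 184 → 92 → 46 → 23 → 70 → 35 → 106 → 53 → 160 → 80 → 40 → 20 → 10 → 5 → 16 → 8 → 4 → 2 → 1
Total steps = 125

125 steps


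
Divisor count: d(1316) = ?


1316 = 2^2 × 7^1 × 47^1
d(1316) = (2+1) × (1+1) × (1+1) = 12

12 divisors


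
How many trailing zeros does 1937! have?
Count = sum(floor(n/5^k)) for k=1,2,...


floor(1937/5) = 387
floor(1937/25) = 77
floor(1937/125) = 15
floor(1937/625) = 3
Total = 482

482 trailing zeros


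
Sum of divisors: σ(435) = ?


Divisors of 435: 1, 3, 5, 15, 29, 87, 145, 435
Sum = 1 + 3 + 5 + 15 + 29 + 87 + 145 + 435 = 720

σ(435) = 720


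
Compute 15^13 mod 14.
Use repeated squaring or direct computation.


15^1 mod 14 = 1
15^2 mod 14 = 1
15^3 mod 14 = 1
15^4 mod 14 = 1
15^5 mod 14 = 1
15^6 mod 14 = 1
15^7 mod 14 = 1
15^8 mod 14 = 1
15^9 mod 14 = 1
15^10 mod 14 = 1
15^11 mod 14 = 1
15^12 mod 14 = 1
15^13 mod 14 = 1


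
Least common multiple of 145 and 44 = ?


GCD(145, 44) = 1
LCM = 145*44/1 = 6380/1 = 6380

LCM = 6380


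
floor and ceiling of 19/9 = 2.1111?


19/9 = 2.1111
floor = 2
ceil = 3

floor = 2, ceil = 3


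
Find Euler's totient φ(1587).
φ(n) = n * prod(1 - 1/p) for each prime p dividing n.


1587 = 3 × 23^2
Prime factors: 3, 23
φ(1587) = 1587 × (1-1/3) × (1-1/23)
= 1587 × 2/3 × 22/23 = 1012

φ(1587) = 1012


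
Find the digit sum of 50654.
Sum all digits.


5 + 0 + 6 + 5 + 4 = 20


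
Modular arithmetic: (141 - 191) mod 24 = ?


141 - 191 = -50
-50 mod 24 = 22


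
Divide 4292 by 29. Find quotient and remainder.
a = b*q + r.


4292 = 29 * 148 + 0
Check: 4292 + 0 = 4292

q = 148, r = 0


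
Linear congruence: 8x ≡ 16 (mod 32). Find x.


GCD(8, 32) = 8 divides 16
Divide: 1x ≡ 2 (mod 4)
x ≡ 2 (mod 4)


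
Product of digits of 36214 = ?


3 × 6 × 2 × 1 × 4 = 144


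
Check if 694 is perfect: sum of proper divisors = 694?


Proper divisors of 694: 1, 2, 347
Sum = 1 + 2 + 347 = 350

No, 694 is not perfect (350 ≠ 694)


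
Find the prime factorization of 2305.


2305 / 5 = 461
461 / 461 = 1
2305 = 5 × 461


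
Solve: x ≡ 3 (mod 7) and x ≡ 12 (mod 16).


M = 7*16 = 112
M1 = M/7 = 16, M2 = M/16 = 7
M1^(-1) mod 7 = 4, M2^(-1) mod 16 = 7
x = 3*16*4 + 12*7*7 = 780
780 mod 112 = 108
Check: 108 mod 7 = 3 ✓, 108 mod 16 = 12 ✓

x ≡ 108 (mod 112)


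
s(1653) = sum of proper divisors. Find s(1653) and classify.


Proper divisors: 1, 3, 19, 29, 57, 87, 551
Sum = 1 + 3 + 19 + 29 + 57 + 87 + 551 = 747
747 < 1653 → deficient

s(1653) = 747 (deficient)


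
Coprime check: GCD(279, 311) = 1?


Euclidean algorithm:
311 = 1 * 279 + 32
279 = 8 * 32 + 23
32 = 1 * 23 + 9
23 = 2 * 9 + 5
9 = 1 * 5 + 4
5 = 1 * 4 + 1
4 = 4 * 1 + 0
GCD(279, 311) = 1

Yes, coprime (GCD = 1)


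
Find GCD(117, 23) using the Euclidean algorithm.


117 = 5 * 23 + 2
23 = 11 * 2 + 1
2 = 2 * 1 + 0
GCD = 1


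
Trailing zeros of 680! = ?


floor(680/5) = 136
floor(680/25) = 27
floor(680/125) = 5
floor(680/625) = 1
Total = 169

169 trailing zeros


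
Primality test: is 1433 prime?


Check divisors up to sqrt(1433) = 37.8550
No divisors found.
1433 is prime.

Yes, 1433 is prime


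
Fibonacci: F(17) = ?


Sequence: 1, 1, 2, 3, 5, 8, 13, 21, 34, 55, 89, 144, 233, 377, 610, 987, 1597
F(17) = 1597


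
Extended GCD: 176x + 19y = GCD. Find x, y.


Tabular extended Euclidean (each row: r = 176*s + 19*t):
r=176, s=1, t=0
r=19, s=0, t=1
q=9: r=5, s=1, t=-9   [176*(1) + 19*(-9) = 5]
q=3: r=4, s=-3, t=28   [176*(-3) + 19*(28) = 4]
q=1: r=1, s=4, t=-37   [176*(4) + 19*(-37) = 1]
q=4: r=0, s=-19, t=176   [176*(-19) + 19*(176) = 0]
GCD = 1; from the row with r=1: x=4, y=-37
Check: 176*(4) + 19*(-37) = 704 - 703 = 1

GCD = 1, x = 4, y = -37


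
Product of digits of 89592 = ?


8 × 9 × 5 × 9 × 2 = 6480


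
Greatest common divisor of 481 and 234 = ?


481 = 2 * 234 + 13
234 = 18 * 13 + 0
GCD = 13


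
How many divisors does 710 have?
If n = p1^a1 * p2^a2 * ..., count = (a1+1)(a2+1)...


710 = 2^1 × 5^1 × 71^1
d(710) = (1+1) × (1+1) × (1+1) = 8

8 divisors


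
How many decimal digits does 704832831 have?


704832831 has 9 digits in base 10
floor(log10(704832831)) + 1 = floor(8.8481) + 1 = 9

9 digits (base 10)


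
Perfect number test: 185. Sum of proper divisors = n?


Proper divisors of 185: 1, 5, 37
Sum = 1 + 5 + 37 = 43

No, 185 is not perfect (43 ≠ 185)


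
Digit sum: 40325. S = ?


4 + 0 + 3 + 2 + 5 = 14


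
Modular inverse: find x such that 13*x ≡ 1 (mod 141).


Use the extended Euclidean algorithm on (141, 13); each row r = 141*s + 13*t:
r=141, s=1, t=0
r=13, s=0, t=1
q=10: r=11, s=1, t=-10   [141*(1) + 13*(-10) = 11]
q=1: r=2, s=-1, t=11   [141*(-1) + 13*(11) = 2]
q=5: r=1, s=6, t=-65   [141*(6) + 13*(-65) = 1]
q=2: r=0, s=-13, t=141   [141*(-13) + 13*(141) = 0]
GCD = 1 with t = -65, so 13*(-65) ≡ 1 (mod 141)
Inverse = -65 mod 141 = 76
Check: 13 * 76 = 988 ≡ 1 (mod 141)

13^(-1) ≡ 76 (mod 141)


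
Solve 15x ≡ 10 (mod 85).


GCD(15, 85) = 5 divides 10
Divide: 3x ≡ 2 (mod 17)
x ≡ 12 (mod 17)


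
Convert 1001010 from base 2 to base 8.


1001010 (base 2) = 74 (decimal)
74 (decimal) = 112 (base 8)


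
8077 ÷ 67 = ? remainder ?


8077 = 67 * 120 + 37
Check: 8040 + 37 = 8077

q = 120, r = 37


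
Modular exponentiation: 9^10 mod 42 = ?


9^1 mod 42 = 9
9^2 mod 42 = 39
9^3 mod 42 = 15
9^4 mod 42 = 9
9^5 mod 42 = 39
9^6 mod 42 = 15
9^7 mod 42 = 9
9^8 mod 42 = 39
9^9 mod 42 = 15
9^10 mod 42 = 9


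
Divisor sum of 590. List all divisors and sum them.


Divisors of 590: 1, 2, 5, 10, 59, 118, 295, 590
Sum = 1 + 2 + 5 + 10 + 59 + 118 + 295 + 590 = 1080

σ(590) = 1080


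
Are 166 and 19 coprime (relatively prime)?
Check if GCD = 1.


Euclidean algorithm:
166 = 8 * 19 + 14
19 = 1 * 14 + 5
14 = 2 * 5 + 4
5 = 1 * 4 + 1
4 = 4 * 1 + 0
GCD(166, 19) = 1

Yes, coprime (GCD = 1)


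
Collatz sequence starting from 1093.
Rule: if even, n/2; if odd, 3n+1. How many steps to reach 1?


1093 → 3280 → 1640 → 820 → 410 → 205 → 616 → 308 → 154 → 77 → 232 → 116 → 58 → 29 → 88 → 44 → 22 → 11 → 34 → 17 → 52 → 26 → 13 → 40 → 20 → 10 → 5 → 16 → 8 → 4 → 2 → 1
Total steps = 31

31 steps


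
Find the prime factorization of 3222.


3222 / 2 = 1611
1611 / 3 = 537
537 / 3 = 179
179 / 179 = 1
3222 = 2 × 3^2 × 179


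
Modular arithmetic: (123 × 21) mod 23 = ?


123 × 21 = 2583
2583 mod 23 = 7


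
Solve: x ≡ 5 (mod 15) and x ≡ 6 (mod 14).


M = 15*14 = 210
M1 = M/15 = 14, M2 = M/14 = 15
M1^(-1) mod 15 = 14, M2^(-1) mod 14 = 1
x = 5*14*14 + 6*15*1 = 1070
1070 mod 210 = 20
Check: 20 mod 15 = 5 ✓, 20 mod 14 = 6 ✓

x ≡ 20 (mod 210)


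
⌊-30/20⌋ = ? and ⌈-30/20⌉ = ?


-30/20 = -1.5000
floor = -2
ceil = -1

floor = -2, ceil = -1


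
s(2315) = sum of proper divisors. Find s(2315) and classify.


Proper divisors: 1, 5, 463
Sum = 1 + 5 + 463 = 469
469 < 2315 → deficient

s(2315) = 469 (deficient)


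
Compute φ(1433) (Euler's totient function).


1433 = 1433
Prime factors: 1433
φ(1433) = 1433 × (1-1/1433)
= 1433 × 1432/1433 = 1432

φ(1433) = 1432


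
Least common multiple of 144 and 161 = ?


GCD(144, 161) = 1
LCM = 144*161/1 = 23184/1 = 23184

LCM = 23184


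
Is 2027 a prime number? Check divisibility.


Check divisors up to sqrt(2027) = 45.0222
No divisors found.
2027 is prime.

Yes, 2027 is prime


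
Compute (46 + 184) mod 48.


46 + 184 = 230
230 mod 48 = 38


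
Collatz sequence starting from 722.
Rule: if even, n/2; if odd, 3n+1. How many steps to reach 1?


722 → 361 → 1084 → 542 → 271 → 814 → 407 → 1222 → 611 → 1834 → 917 → 2752 → 1376 → 688 → 344 → 172 → 86 → 43 → 130 → 65 → 196 → 98 → 49 → 148 → 74 → 37 → 112 → 56 → 28 → 14 → 7 → 22 → 11 → 34 → 17 → 52 → 26 → 13 → 40 → 20 → 10 → 5 → 16 → 8 → 4 → 2 → 1
Total steps = 46

46 steps


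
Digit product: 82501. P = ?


8 × 2 × 5 × 0 × 1 = 0


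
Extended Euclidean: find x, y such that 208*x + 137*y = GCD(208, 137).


Tabular extended Euclidean (each row: r = 208*s + 137*t):
r=208, s=1, t=0
r=137, s=0, t=1
q=1: r=71, s=1, t=-1   [208*(1) + 137*(-1) = 71]
q=1: r=66, s=-1, t=2   [208*(-1) + 137*(2) = 66]
q=1: r=5, s=2, t=-3   [208*(2) + 137*(-3) = 5]
q=13: r=1, s=-27, t=41   [208*(-27) + 137*(41) = 1]
q=5: r=0, s=137, t=-208   [208*(137) + 137*(-208) = 0]
GCD = 1; from the row with r=1: x=-27, y=41
Check: 208*(-27) + 137*(41) = -5616 + 5617 = 1

GCD = 1, x = -27, y = 41


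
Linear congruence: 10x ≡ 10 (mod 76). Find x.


GCD(10, 76) = 2 divides 10
Divide: 5x ≡ 5 (mod 38)
x ≡ 1 (mod 38)


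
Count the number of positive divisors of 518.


518 = 2^1 × 7^1 × 37^1
d(518) = (1+1) × (1+1) × (1+1) = 8

8 divisors


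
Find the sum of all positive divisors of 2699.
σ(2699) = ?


Divisors of 2699: 1, 2699
Sum = 1 + 2699 = 2700

σ(2699) = 2700


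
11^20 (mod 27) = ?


11^1 mod 27 = 11
11^2 mod 27 = 13
11^3 mod 27 = 8
11^4 mod 27 = 7
11^5 mod 27 = 23
11^6 mod 27 = 10
11^7 mod 27 = 2
11^8 mod 27 = 22
11^9 mod 27 = 26
11^10 mod 27 = 16
11^11 mod 27 = 14
11^12 mod 27 = 19
11^13 mod 27 = 20
11^14 mod 27 = 4
11^15 mod 27 = 17
11^16 mod 27 = 25
11^17 mod 27 = 5
11^18 mod 27 = 1
11^19 mod 27 = 11
11^20 mod 27 = 13


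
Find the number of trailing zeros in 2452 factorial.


floor(2452/5) = 490
floor(2452/25) = 98
floor(2452/125) = 19
floor(2452/625) = 3
Total = 610

610 trailing zeros


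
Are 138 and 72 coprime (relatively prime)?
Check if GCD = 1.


Euclidean algorithm:
138 = 1 * 72 + 66
72 = 1 * 66 + 6
66 = 11 * 6 + 0
GCD(138, 72) = 6

No, not coprime (GCD = 6)


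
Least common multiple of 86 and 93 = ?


GCD(86, 93) = 1
LCM = 86*93/1 = 7998/1 = 7998

LCM = 7998


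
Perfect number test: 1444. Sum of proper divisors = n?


Proper divisors of 1444: 1, 2, 4, 19, 38, 76, 361, 722
Sum = 1 + 2 + 4 + 19 + 38 + 76 + 361 + 722 = 1223

No, 1444 is not perfect (1223 ≠ 1444)


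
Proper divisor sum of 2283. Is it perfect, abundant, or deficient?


Proper divisors: 1, 3, 761
Sum = 1 + 3 + 761 = 765
765 < 2283 → deficient

s(2283) = 765 (deficient)


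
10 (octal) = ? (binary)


10 (base 8) = 8 (decimal)
8 (decimal) = 1000 (base 2)


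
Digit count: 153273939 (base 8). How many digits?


153273939 in base 8 = 1110543123
Number of digits = 10

10 digits (base 8)


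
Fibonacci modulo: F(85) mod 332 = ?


F(k) mod 332 for k=1..85:
1, 1, 2, 3, 5, 8, 13, 21, 34, 55, 89, 144, 233, 45, 278, 323, 269, 260, 197, 125, 322, 115, 105, 220, 325, 213, 206, 87, 293, 48, 9, 57, 66, 123, 189, 312, 169, 149, 318, 135, 121, 256, 45, 301, 14, 315, 329, 312, 309, 289, 266, 223, 157, 48, 205, 253, 126, 47, 173, 220, 61, 281, 10, 291, 301, 260, 229, 157, 54, 211, 265, 144, 77, 221, 298, 187, 153, 8, 161, 169, 330, 167, 165, 0, 165
F(85) mod 332 = 165


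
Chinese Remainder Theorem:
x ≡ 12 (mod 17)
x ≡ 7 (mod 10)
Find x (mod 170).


M = 17*10 = 170
M1 = M/17 = 10, M2 = M/10 = 17
M1^(-1) mod 17 = 12, M2^(-1) mod 10 = 3
x = 12*10*12 + 7*17*3 = 1797
1797 mod 170 = 97
Check: 97 mod 17 = 12 ✓, 97 mod 10 = 7 ✓

x ≡ 97 (mod 170)


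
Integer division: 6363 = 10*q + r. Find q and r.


6363 = 10 * 636 + 3
Check: 6360 + 3 = 6363

q = 636, r = 3


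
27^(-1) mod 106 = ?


Use the extended Euclidean algorithm on (106, 27); each row r = 106*s + 27*t:
r=106, s=1, t=0
r=27, s=0, t=1
q=3: r=25, s=1, t=-3   [106*(1) + 27*(-3) = 25]
q=1: r=2, s=-1, t=4   [106*(-1) + 27*(4) = 2]
q=12: r=1, s=13, t=-51   [106*(13) + 27*(-51) = 1]
q=2: r=0, s=-27, t=106   [106*(-27) + 27*(106) = 0]
GCD = 1 with t = -51, so 27*(-51) ≡ 1 (mod 106)
Inverse = -51 mod 106 = 55
Check: 27 * 55 = 1485 ≡ 1 (mod 106)

27^(-1) ≡ 55 (mod 106)


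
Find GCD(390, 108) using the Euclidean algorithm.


390 = 3 * 108 + 66
108 = 1 * 66 + 42
66 = 1 * 42 + 24
42 = 1 * 24 + 18
24 = 1 * 18 + 6
18 = 3 * 6 + 0
GCD = 6


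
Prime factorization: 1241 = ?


1241 / 17 = 73
73 / 73 = 1
1241 = 17 × 73


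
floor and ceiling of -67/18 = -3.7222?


-67/18 = -3.7222
floor = -4
ceil = -3

floor = -4, ceil = -3


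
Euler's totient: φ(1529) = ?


1529 = 11 × 139
Prime factors: 11, 139
φ(1529) = 1529 × (1-1/11) × (1-1/139)
= 1529 × 10/11 × 138/139 = 1380

φ(1529) = 1380


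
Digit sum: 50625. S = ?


5 + 0 + 6 + 2 + 5 = 18


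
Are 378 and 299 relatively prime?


Euclidean algorithm:
378 = 1 * 299 + 79
299 = 3 * 79 + 62
79 = 1 * 62 + 17
62 = 3 * 17 + 11
17 = 1 * 11 + 6
11 = 1 * 6 + 5
6 = 1 * 5 + 1
5 = 5 * 1 + 0
GCD(378, 299) = 1

Yes, coprime (GCD = 1)


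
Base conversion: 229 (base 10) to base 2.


229 (base 10) = 229 (decimal)
229 (decimal) = 11100101 (base 2)


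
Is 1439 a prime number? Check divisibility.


Check divisors up to sqrt(1439) = 37.9342
No divisors found.
1439 is prime.

Yes, 1439 is prime


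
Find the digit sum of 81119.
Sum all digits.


8 + 1 + 1 + 1 + 9 = 20


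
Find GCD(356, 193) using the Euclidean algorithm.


356 = 1 * 193 + 163
193 = 1 * 163 + 30
163 = 5 * 30 + 13
30 = 2 * 13 + 4
13 = 3 * 4 + 1
4 = 4 * 1 + 0
GCD = 1


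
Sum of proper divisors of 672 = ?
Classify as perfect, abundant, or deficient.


Proper divisors: 1, 2, 3, 4, 6, 7, 8, 12, 14, 16, 21, 24, 28, 32, 42, 48, 56, 84, 96, 112, 168, 224, 336
Sum = 1 + 2 + 3 + 4 + 6 + 7 + 8 + 12 + 14 + 16 + 21 + 24 + 28 + 32 + 42 + 48 + 56 + 84 + 96 + 112 + 168 + 224 + 336 = 1344
1344 > 672 → abundant

s(672) = 1344 (abundant)


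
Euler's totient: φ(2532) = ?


2532 = 2^2 × 3 × 211
Prime factors: 2, 3, 211
φ(2532) = 2532 × (1-1/2) × (1-1/3) × (1-1/211)
= 2532 × 1/2 × 2/3 × 210/211 = 840

φ(2532) = 840


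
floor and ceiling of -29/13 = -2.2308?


-29/13 = -2.2308
floor = -3
ceil = -2

floor = -3, ceil = -2


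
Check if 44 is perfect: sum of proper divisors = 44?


Proper divisors of 44: 1, 2, 4, 11, 22
Sum = 1 + 2 + 4 + 11 + 22 = 40

No, 44 is not perfect (40 ≠ 44)


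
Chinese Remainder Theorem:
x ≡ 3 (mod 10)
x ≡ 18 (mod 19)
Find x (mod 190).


M = 10*19 = 190
M1 = M/10 = 19, M2 = M/19 = 10
M1^(-1) mod 10 = 9, M2^(-1) mod 19 = 2
x = 3*19*9 + 18*10*2 = 873
873 mod 190 = 113
Check: 113 mod 10 = 3 ✓, 113 mod 19 = 18 ✓

x ≡ 113 (mod 190)


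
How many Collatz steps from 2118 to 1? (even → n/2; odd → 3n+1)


2118 → 1059 → 3178 → 1589 → 4768 → 2384 → 1192 → 596 → 298 → 149 → 448 → 224 → 112 → 56 → 28 → 14 → 7 → 22 → 11 → 34 → 17 → 52 → 26 → 13 → 40 → 20 → 10 → 5 → 16 → 8 → 4 → 2 → 1
Total steps = 32

32 steps
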